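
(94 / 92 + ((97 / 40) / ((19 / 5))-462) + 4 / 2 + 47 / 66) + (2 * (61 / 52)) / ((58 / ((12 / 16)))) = -39805262207 / 86987472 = -457.60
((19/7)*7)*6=114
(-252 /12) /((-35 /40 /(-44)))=-1056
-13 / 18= -0.72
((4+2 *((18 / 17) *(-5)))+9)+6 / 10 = 256 / 85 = 3.01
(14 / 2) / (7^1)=1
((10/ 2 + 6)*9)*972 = 96228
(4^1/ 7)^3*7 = 64/ 49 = 1.31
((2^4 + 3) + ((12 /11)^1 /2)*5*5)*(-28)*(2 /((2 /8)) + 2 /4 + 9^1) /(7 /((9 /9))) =-25130 /11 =-2284.55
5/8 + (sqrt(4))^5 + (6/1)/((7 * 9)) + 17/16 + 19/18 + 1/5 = 176593/5040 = 35.04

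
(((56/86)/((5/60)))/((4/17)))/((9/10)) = 4760/129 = 36.90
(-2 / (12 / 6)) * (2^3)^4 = -4096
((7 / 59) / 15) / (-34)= -7 / 30090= -0.00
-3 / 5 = -0.60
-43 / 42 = -1.02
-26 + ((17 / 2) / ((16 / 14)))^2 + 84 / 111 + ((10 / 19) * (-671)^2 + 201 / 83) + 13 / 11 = 38942086965471 / 164310784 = 237002.62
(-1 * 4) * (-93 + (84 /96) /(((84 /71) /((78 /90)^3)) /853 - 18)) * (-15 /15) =-372.19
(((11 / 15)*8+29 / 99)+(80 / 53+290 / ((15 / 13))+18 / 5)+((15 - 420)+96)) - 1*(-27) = -508897 / 26235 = -19.40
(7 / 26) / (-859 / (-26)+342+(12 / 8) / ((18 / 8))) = 21 / 29305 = 0.00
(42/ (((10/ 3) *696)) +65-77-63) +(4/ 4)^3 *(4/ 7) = -604213/ 8120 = -74.41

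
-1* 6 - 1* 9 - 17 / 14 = -227 / 14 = -16.21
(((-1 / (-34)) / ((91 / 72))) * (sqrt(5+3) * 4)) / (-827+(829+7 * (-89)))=-32 * sqrt(2) / 106743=-0.00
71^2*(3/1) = 15123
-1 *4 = -4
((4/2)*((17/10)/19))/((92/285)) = 51/92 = 0.55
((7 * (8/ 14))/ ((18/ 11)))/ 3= 22/ 27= 0.81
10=10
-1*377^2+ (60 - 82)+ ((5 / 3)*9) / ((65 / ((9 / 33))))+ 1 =-20327441 / 143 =-142149.94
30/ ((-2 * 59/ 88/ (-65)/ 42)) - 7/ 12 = 43242787/ 708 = 61077.38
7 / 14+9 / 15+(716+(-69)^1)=6481 / 10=648.10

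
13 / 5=2.60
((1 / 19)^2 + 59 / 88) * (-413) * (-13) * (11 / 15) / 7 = 5467943 / 14440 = 378.67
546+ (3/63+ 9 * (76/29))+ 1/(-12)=462475/812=569.55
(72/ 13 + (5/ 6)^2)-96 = -42011/ 468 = -89.77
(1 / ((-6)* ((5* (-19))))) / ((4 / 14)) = 7 / 1140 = 0.01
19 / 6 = 3.17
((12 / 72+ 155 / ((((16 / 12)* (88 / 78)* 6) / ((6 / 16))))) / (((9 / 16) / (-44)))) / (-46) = 55813 / 4968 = 11.23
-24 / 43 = -0.56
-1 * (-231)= 231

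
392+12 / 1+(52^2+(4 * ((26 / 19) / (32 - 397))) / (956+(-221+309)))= 5625588754 / 1810035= 3108.00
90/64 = 45/32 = 1.41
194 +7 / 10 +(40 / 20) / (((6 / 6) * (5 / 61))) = 2191 / 10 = 219.10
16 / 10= 8 / 5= 1.60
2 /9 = 0.22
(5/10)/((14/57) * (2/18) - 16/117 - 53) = -6669/708374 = -0.01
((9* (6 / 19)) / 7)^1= 54 / 133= 0.41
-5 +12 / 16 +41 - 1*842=-3221 / 4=-805.25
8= 8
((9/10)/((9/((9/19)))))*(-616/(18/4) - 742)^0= 9/190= 0.05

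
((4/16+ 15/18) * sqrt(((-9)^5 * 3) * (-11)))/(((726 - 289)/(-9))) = -9477 * sqrt(33)/1748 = -31.14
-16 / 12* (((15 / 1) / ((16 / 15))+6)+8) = -449 / 12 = -37.42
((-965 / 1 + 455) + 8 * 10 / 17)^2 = 73788100 / 289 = 255322.15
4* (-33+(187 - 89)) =260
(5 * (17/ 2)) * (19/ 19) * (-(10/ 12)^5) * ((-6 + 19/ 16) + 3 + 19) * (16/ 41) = -73046875/ 637632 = -114.56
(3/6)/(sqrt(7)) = sqrt(7)/14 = 0.19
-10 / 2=-5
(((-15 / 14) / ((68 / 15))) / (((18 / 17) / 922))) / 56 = -11525 / 3136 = -3.68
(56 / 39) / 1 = 56 / 39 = 1.44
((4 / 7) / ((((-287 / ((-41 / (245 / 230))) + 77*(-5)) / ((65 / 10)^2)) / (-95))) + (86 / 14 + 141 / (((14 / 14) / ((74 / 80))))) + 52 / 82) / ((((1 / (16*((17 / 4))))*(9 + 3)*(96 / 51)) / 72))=8255454409777 / 265830880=31055.29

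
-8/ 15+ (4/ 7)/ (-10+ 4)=-22/ 35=-0.63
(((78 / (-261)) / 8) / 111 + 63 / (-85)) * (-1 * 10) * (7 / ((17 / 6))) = 17042683 / 930291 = 18.32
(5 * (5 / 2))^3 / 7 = 15625 / 56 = 279.02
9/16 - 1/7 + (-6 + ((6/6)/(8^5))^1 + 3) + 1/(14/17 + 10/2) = -54695243/22708224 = -2.41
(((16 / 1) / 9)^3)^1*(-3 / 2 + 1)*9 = -2048 / 81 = -25.28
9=9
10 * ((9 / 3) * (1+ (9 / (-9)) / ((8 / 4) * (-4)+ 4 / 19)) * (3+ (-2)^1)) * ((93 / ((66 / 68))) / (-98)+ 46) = 60788835 / 39886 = 1524.06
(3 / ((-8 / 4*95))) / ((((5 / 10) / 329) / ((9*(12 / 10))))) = -53298 / 475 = -112.21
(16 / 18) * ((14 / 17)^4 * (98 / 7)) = 4302592 / 751689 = 5.72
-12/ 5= -2.40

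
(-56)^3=-175616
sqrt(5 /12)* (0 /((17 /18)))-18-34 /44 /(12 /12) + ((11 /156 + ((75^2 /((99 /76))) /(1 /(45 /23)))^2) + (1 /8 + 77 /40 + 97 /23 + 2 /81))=24055287223943938 /337007385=71379110.06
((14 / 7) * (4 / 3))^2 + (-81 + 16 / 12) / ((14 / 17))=-11293 / 126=-89.63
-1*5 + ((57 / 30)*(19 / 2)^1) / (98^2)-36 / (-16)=-527859 / 192080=-2.75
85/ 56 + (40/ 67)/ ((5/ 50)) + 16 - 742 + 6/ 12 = -2693981/ 3752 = -718.01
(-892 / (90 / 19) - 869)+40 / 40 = -47534 / 45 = -1056.31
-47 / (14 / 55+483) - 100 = -2660485 / 26579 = -100.10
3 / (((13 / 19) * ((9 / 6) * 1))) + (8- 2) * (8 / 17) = 1270 / 221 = 5.75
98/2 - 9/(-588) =49.02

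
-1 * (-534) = 534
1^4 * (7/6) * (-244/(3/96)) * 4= -109312/3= -36437.33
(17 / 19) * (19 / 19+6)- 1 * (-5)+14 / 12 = 1417 / 114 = 12.43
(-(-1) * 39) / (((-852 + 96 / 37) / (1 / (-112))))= 481 / 1173312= 0.00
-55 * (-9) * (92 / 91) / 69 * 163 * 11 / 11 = 107580 / 91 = 1182.20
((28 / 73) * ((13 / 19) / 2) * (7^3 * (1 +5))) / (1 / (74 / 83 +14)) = 462951216 / 115121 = 4021.43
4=4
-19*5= -95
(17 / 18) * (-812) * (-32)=220864 / 9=24540.44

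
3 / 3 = 1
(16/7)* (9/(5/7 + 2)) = 144/19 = 7.58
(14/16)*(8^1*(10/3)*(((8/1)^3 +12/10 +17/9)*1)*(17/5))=5516602/135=40863.72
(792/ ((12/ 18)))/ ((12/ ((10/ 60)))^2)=11/ 48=0.23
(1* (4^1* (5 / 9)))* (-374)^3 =-1046272480 / 9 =-116252497.78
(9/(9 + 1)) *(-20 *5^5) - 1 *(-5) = -56245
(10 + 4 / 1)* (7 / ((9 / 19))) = 1862 / 9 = 206.89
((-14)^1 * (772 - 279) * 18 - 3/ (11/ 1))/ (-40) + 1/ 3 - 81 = 3993317/ 1320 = 3025.24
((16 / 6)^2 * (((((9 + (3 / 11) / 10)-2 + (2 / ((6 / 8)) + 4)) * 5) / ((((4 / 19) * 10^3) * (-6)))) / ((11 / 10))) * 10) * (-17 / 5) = 2919274 / 245025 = 11.91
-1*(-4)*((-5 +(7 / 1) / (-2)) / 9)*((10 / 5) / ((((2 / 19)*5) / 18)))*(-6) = 7752 / 5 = 1550.40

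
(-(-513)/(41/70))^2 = 1289528100/1681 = 767119.63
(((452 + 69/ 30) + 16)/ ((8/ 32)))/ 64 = 4703/ 160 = 29.39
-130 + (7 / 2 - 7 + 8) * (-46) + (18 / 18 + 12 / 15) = -1676 / 5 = -335.20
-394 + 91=-303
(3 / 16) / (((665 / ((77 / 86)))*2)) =33 / 261440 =0.00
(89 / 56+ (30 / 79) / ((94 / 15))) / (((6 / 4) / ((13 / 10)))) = 4459741 / 3118920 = 1.43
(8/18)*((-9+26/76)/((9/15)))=-6.41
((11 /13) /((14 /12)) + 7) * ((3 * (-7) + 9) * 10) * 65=-60257.14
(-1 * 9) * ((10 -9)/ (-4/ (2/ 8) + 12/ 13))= 0.60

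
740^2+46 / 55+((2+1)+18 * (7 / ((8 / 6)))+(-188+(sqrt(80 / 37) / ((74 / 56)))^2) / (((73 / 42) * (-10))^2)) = 81311975681547257 / 148461410350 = 547697.72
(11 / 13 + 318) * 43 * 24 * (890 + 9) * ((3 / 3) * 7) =26919188520 / 13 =2070706809.23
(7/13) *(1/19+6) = 805/247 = 3.26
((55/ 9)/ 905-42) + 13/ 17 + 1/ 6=-2274253/ 55386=-41.06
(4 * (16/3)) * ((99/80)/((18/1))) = 22/15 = 1.47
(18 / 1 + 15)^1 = 33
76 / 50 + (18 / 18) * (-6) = -112 / 25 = -4.48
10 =10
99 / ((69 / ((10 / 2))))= 165 / 23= 7.17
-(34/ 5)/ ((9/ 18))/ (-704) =17/ 880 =0.02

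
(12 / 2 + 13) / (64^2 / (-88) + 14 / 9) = -1881 / 4454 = -0.42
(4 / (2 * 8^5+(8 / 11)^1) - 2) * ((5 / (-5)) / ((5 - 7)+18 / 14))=-2523087 / 901130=-2.80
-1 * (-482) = 482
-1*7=-7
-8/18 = -4/9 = -0.44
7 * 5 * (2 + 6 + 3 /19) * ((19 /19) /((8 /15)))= 81375 /152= 535.36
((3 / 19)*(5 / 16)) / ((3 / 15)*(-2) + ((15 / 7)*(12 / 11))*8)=5775 / 2141984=0.00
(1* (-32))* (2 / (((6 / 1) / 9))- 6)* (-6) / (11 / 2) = -1152 / 11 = -104.73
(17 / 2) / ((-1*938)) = -17 / 1876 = -0.01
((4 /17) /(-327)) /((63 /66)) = -88 /116739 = -0.00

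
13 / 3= 4.33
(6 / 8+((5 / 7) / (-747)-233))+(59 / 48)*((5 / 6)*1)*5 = -12668371 / 55776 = -227.13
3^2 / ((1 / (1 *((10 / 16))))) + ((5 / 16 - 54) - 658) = -706.06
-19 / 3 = -6.33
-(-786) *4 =3144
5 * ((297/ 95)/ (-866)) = -297/ 16454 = -0.02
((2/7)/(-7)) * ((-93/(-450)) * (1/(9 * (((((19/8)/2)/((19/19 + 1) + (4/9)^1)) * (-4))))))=2728/5655825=0.00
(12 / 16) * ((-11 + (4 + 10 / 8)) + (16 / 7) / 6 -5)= -871 / 112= -7.78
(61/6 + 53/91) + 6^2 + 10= 56.75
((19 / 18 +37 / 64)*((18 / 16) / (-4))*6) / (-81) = 941 / 27648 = 0.03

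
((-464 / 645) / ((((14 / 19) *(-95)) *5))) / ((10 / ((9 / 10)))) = 174 / 940625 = 0.00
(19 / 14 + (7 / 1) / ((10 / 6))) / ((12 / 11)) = 4279 / 840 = 5.09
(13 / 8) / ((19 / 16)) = 26 / 19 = 1.37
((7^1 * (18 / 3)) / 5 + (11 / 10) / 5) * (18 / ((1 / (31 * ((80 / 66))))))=320664 / 55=5830.25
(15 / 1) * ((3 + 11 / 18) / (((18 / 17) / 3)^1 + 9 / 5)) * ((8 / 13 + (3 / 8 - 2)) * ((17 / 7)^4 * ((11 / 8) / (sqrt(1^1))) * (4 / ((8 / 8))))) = -9761516875 / 2008608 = -4859.84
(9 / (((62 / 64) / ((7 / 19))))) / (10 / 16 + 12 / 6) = 768 / 589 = 1.30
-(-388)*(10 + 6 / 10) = 20564 / 5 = 4112.80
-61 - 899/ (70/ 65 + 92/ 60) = -206354/ 509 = -405.41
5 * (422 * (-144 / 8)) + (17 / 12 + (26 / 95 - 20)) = -43318073 / 1140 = -37998.31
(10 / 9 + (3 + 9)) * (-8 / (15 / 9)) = -944 / 15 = -62.93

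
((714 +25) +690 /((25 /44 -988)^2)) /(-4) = -60650810117 /328285532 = -184.75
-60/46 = -1.30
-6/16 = -3/8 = -0.38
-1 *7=-7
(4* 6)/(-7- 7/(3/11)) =-36/49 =-0.73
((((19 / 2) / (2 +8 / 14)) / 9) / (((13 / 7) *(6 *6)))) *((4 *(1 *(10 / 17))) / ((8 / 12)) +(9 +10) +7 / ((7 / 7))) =233681 / 1288872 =0.18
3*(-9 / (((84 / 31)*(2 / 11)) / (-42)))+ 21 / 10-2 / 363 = 16725911 / 7260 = 2303.84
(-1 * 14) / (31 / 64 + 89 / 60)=-13440 / 1889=-7.11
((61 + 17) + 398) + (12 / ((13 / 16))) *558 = 113324 / 13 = 8717.23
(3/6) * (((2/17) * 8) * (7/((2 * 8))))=0.21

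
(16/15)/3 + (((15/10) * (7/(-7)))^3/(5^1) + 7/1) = 481/72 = 6.68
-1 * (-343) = 343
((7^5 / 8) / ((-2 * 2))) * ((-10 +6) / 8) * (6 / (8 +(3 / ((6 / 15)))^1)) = 50421 / 496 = 101.66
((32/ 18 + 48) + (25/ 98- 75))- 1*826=-750553/ 882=-850.97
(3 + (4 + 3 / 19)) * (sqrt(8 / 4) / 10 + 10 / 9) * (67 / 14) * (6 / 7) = 13668 * sqrt(2) / 4655 + 91120 / 2793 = 36.78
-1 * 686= -686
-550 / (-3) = 550 / 3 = 183.33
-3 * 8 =-24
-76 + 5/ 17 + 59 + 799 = 13299/ 17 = 782.29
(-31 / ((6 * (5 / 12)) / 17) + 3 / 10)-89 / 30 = -3202 / 15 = -213.47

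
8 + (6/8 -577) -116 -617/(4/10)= -8907/4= -2226.75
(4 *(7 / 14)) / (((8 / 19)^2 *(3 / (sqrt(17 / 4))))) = 361 *sqrt(17) / 192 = 7.75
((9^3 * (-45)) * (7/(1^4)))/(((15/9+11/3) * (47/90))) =-31000725/376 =-82448.74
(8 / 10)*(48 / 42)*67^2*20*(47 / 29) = 27005824 / 203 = 133033.62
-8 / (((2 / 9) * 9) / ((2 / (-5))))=8 / 5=1.60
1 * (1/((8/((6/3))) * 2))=1/8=0.12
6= 6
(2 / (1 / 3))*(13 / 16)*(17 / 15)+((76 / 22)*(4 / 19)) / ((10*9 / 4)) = 22007 / 3960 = 5.56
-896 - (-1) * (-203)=-1099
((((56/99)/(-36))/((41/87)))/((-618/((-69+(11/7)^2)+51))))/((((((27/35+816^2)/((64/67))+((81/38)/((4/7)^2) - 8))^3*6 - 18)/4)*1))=-486093113196544000/294746797314622352338505071011094010679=-0.00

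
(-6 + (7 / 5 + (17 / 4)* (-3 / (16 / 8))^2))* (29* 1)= 11513 / 80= 143.91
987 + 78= 1065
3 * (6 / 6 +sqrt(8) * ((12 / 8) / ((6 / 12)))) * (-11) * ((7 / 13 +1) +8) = -24552 * sqrt(2) / 13-4092 / 13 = -2985.67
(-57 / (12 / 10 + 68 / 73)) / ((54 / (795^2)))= -487010375 / 1556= -312988.67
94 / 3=31.33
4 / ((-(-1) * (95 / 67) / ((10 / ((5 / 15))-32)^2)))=1072 / 95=11.28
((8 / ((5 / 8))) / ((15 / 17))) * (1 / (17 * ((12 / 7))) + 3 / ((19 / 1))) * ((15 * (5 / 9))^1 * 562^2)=3764860480 / 513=7338909.32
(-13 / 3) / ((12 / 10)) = -65 / 18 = -3.61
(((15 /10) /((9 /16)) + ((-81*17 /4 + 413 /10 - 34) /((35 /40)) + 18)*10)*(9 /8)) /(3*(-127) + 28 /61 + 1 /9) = 10.85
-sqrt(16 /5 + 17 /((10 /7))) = -sqrt(1510) /10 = -3.89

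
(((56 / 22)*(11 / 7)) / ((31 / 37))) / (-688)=-37 / 5332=-0.01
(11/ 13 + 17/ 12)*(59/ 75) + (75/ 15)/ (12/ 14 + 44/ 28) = 763559/ 198900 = 3.84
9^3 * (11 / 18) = 445.50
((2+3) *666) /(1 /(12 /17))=39960 /17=2350.59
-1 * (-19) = 19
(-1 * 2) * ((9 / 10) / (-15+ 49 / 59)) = 531 / 4180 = 0.13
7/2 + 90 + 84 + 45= 445/2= 222.50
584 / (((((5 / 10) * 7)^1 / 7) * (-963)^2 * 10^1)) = 584 / 4636845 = 0.00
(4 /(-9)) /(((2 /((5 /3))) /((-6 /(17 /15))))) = 1.96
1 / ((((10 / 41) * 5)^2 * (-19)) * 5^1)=-1681 / 237500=-0.01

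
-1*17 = -17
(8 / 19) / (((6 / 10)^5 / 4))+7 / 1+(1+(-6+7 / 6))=229241 / 9234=24.83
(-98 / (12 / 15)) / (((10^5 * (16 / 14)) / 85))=-5831 / 64000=-0.09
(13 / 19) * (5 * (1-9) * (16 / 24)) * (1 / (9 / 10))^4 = -10400000 / 373977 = -27.81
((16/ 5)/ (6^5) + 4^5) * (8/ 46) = 4976642/ 27945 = 178.09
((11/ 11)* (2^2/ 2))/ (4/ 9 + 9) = 18/ 85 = 0.21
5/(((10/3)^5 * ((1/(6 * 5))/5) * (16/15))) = 2187/1280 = 1.71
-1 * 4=-4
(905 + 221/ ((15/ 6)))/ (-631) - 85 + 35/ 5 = -251057/ 3155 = -79.57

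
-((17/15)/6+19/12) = -319/180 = -1.77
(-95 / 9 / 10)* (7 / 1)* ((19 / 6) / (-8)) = 2527 / 864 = 2.92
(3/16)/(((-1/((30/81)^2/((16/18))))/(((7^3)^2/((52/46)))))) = -67648175/22464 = -3011.40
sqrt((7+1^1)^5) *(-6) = -768 *sqrt(2) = -1086.12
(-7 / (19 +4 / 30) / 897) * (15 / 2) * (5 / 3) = -125 / 24518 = -0.01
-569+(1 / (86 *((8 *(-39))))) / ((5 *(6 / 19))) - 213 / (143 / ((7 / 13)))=-65589505757 / 115109280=-569.80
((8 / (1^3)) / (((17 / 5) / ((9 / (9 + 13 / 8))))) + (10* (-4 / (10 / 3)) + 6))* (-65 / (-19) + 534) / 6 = -1970723 / 5491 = -358.90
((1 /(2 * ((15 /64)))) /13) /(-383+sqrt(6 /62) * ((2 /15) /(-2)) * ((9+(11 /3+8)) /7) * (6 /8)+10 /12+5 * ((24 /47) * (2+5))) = -18927159440 /42016751682061+247408 * sqrt(93) /42016751682061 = -0.00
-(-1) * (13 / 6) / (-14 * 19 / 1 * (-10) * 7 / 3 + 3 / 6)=13 / 37243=0.00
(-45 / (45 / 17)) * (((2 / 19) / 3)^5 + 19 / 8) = -194346538763 / 4813536456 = -40.38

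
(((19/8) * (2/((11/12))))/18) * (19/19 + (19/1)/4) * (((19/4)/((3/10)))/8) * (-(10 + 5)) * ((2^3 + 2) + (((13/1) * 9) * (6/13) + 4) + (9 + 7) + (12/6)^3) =-4774225/1056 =-4521.05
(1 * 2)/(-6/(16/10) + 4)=8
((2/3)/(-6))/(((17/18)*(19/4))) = -8/323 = -0.02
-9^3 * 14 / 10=-1020.60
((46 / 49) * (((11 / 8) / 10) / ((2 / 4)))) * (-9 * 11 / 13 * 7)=-25047 / 1820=-13.76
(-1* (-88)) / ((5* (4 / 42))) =924 / 5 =184.80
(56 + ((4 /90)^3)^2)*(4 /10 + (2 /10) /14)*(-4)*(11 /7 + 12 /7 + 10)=-836089553365072 /678140859375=-1232.91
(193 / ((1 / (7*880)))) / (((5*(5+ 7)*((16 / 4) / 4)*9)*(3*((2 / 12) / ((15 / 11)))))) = 6004.44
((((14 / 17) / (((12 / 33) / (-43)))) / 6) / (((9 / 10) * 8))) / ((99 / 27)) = -1505 / 2448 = -0.61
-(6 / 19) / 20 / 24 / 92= -1 / 139840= -0.00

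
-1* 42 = -42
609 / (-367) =-609 / 367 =-1.66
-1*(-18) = 18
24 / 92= 6 / 23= 0.26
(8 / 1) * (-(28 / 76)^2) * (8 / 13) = -0.67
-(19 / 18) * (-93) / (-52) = -589 / 312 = -1.89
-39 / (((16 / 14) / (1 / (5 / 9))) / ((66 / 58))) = -81081 / 1160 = -69.90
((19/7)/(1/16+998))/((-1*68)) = -76/1900311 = -0.00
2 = 2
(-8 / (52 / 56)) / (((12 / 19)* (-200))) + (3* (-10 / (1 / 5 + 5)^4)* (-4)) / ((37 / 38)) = 37530187 / 158513550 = 0.24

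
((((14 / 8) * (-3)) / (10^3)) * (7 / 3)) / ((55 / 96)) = -147 / 6875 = -0.02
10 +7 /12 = 127 /12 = 10.58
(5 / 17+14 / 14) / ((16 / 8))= 11 / 17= 0.65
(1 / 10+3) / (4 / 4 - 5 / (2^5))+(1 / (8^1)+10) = 14903 / 1080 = 13.80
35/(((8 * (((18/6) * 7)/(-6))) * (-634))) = 5/2536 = 0.00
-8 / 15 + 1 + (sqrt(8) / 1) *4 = 7 / 15 + 8 *sqrt(2) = 11.78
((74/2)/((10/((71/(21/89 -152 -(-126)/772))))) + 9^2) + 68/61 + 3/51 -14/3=6138602795231/81011917725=75.77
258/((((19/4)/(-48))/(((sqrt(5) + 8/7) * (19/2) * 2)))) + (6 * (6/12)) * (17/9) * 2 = -49536 * sqrt(5) - 1188626/21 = -167367.10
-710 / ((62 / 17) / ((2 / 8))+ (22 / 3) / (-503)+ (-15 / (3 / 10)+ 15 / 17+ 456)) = -18213630 / 10811611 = -1.68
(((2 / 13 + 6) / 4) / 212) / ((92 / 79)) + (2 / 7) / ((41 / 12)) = 1634677 / 18192356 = 0.09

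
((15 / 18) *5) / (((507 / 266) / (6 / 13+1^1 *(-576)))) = -8292550 / 6591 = -1258.16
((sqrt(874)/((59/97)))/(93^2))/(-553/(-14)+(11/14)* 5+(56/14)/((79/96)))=53641* sqrt(874)/13626810864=0.00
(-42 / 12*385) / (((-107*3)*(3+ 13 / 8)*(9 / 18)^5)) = 344960 / 11877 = 29.04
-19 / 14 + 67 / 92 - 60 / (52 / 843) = -8148645 / 8372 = -973.32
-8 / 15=-0.53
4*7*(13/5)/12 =91/15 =6.07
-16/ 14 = -8/ 7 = -1.14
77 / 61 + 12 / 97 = 8201 / 5917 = 1.39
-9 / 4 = -2.25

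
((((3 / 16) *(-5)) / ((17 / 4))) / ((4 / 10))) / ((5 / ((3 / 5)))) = -9 / 136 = -0.07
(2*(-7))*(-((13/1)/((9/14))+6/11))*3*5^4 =17990000/33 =545151.52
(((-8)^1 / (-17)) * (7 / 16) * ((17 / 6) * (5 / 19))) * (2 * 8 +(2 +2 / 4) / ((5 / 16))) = 70 / 19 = 3.68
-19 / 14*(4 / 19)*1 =-2 / 7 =-0.29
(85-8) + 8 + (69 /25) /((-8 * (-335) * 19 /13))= 108205897 /1273000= 85.00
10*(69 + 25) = 940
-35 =-35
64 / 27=2.37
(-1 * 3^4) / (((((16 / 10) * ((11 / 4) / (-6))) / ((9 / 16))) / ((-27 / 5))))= -335.51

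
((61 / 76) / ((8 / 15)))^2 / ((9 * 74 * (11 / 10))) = 465125 / 150453248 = 0.00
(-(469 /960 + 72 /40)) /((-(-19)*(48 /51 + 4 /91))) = -3398759 /27797760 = -0.12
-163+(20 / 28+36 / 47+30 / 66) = -582895 / 3619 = -161.07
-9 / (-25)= 9 / 25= 0.36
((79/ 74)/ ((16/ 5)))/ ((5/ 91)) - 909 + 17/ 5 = -5325207/ 5920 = -899.53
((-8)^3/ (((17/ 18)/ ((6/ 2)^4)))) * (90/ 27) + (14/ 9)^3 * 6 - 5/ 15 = -604569841/ 4131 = -146349.51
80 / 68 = 1.18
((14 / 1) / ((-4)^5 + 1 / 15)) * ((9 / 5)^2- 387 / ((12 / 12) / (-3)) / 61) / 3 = -475524 / 4684495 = -0.10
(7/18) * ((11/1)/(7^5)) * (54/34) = 33/81634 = 0.00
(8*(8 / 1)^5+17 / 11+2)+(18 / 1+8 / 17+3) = 49025606 / 187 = 262169.02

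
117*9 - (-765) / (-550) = 115677 / 110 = 1051.61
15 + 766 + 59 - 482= 358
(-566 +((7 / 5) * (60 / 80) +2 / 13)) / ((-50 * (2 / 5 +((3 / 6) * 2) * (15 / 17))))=2496399 / 283400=8.81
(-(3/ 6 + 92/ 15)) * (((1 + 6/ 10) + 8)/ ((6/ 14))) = -11144/ 75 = -148.59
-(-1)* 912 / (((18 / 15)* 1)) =760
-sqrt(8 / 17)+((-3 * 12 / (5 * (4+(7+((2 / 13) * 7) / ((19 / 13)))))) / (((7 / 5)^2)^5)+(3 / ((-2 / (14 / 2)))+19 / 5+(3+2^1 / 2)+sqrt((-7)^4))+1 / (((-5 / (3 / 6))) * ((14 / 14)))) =14544467814237 / 314959902635 - 2 * sqrt(34) / 17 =45.49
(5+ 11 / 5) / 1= 36 / 5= 7.20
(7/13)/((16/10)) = 35/104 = 0.34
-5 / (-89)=5 / 89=0.06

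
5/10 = 1/2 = 0.50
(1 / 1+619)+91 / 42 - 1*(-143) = 4591 / 6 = 765.17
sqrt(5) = 2.24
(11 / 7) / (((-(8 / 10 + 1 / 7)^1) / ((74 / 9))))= -370 / 27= -13.70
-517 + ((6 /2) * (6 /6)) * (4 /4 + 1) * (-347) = -2599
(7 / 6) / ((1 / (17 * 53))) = 6307 / 6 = 1051.17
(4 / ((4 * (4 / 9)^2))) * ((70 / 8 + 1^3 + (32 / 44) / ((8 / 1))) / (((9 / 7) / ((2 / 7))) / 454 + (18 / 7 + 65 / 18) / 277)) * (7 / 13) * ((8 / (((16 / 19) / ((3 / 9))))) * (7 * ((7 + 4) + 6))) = 732987280790289 / 2337077600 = 313634.12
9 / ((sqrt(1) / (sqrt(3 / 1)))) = 9 * sqrt(3) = 15.59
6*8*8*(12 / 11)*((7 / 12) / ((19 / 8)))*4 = 411.56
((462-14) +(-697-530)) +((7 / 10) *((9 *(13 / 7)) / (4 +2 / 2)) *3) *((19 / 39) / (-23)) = -896021 / 1150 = -779.15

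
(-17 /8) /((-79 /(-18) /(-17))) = 2601 /316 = 8.23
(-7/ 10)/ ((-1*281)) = 7/ 2810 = 0.00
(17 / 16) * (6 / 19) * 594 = 15147 / 76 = 199.30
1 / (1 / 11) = 11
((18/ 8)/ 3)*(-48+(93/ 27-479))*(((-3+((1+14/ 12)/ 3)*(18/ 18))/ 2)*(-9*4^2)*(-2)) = 386384/ 3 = 128794.67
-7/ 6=-1.17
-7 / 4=-1.75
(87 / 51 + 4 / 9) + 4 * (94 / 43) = 71675 / 6579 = 10.89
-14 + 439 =425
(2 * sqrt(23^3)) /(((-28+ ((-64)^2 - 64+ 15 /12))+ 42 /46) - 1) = 4232 * sqrt(23) /368475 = 0.06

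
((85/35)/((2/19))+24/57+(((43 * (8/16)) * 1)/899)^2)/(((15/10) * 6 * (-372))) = -10101142015/1439515896336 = -0.01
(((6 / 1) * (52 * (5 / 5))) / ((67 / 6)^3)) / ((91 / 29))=0.07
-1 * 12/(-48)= 1/4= 0.25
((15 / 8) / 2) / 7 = 15 / 112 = 0.13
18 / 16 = 9 / 8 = 1.12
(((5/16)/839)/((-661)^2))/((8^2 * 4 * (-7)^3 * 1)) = -5/515013896671232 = -0.00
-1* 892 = -892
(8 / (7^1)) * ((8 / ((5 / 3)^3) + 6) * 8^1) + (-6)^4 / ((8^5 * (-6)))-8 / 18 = 323504473 / 4608000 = 70.20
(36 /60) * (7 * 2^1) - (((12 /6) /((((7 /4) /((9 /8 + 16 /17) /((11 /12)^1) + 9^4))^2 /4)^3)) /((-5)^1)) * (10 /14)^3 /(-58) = -111999181783549140229699509874784863264732866 /250207314488279429185135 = -447625530103339832432.51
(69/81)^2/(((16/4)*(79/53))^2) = 1485961/72795024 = 0.02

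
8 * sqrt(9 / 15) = 8 * sqrt(15) / 5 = 6.20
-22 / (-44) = 1 / 2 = 0.50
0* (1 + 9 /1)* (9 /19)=0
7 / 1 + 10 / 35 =51 / 7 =7.29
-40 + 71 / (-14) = -631 / 14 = -45.07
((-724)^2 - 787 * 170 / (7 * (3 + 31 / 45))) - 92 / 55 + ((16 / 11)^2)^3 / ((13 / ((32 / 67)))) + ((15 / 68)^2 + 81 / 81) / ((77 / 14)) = 5378612948815873342621 / 10363542492463160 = 518993.67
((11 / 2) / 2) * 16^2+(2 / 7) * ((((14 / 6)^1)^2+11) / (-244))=2705398 / 3843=703.98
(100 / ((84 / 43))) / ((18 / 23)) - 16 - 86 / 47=845311 / 17766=47.58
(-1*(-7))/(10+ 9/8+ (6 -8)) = 56/73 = 0.77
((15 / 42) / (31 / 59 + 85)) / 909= 295 / 64215396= 0.00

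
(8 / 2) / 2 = 2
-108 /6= -18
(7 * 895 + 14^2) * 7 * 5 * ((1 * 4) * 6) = 5427240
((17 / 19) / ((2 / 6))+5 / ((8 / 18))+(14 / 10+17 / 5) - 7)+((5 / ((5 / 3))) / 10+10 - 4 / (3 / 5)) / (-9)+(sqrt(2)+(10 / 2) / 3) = sqrt(2)+133351 / 10260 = 14.41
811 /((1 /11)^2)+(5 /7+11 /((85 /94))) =58395608 /595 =98143.88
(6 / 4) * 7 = 21 / 2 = 10.50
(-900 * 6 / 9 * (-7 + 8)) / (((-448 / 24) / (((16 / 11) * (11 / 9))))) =400 / 7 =57.14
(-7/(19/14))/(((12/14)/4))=-1372/57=-24.07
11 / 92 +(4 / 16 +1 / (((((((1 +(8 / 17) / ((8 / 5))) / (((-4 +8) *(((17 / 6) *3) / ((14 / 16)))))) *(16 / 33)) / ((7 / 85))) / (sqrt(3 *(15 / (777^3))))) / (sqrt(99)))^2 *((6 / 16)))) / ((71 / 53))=43504701118 / 141858538535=0.31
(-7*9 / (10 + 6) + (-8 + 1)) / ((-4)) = 175 / 64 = 2.73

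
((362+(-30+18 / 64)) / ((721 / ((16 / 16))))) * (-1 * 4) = -1519 / 824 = -1.84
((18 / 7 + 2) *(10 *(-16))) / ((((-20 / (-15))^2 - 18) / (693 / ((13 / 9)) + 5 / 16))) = 143794080 / 6643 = 21645.96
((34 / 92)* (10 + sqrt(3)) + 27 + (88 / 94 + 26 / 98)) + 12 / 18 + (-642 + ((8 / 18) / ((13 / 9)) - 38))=-1336832257 / 2065791 + 17* sqrt(3) / 46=-646.49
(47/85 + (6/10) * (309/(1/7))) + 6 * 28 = 24928/17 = 1466.35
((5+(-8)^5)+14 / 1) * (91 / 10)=-2980159 / 10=-298015.90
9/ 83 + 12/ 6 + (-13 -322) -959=-107227/ 83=-1291.89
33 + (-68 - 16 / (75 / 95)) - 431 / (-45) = -45.69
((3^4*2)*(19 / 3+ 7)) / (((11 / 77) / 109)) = 1648080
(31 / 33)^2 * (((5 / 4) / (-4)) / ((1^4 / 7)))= -33635 / 17424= -1.93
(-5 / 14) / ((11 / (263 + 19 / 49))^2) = -416412090 / 2033647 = -204.76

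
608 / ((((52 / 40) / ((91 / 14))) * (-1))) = -3040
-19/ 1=-19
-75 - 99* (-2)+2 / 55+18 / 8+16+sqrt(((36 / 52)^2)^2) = 5270847 / 37180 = 141.77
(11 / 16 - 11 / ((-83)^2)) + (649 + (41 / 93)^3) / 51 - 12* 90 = -4822713304820083 / 4521631744368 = -1066.59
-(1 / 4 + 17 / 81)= -149 / 324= -0.46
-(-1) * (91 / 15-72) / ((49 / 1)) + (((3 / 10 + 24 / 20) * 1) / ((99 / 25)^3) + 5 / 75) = -39771311 / 31696434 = -1.25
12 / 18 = 2 / 3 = 0.67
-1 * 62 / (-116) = 31 / 58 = 0.53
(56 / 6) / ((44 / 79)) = 16.76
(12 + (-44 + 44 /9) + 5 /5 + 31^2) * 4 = 33656 /9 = 3739.56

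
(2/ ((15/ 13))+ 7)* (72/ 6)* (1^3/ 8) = 131/ 10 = 13.10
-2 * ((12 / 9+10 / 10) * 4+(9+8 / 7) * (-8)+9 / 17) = 50894 / 357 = 142.56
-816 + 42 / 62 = -25275 / 31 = -815.32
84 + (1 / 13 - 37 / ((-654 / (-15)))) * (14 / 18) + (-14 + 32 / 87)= 17201761 / 246558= 69.77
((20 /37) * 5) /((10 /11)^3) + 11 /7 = 13387 /2590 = 5.17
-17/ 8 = -2.12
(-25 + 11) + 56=42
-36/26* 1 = -18/13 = -1.38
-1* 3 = -3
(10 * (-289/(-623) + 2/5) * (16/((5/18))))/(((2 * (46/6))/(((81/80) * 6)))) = 3070548/15575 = 197.15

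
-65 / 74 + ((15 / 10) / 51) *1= -534 / 629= -0.85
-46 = -46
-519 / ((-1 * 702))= 173 / 234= 0.74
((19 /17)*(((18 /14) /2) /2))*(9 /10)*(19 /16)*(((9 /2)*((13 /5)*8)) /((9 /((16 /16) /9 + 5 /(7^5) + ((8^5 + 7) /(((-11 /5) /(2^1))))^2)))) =42893470990506457269 /12100199650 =3544856467.76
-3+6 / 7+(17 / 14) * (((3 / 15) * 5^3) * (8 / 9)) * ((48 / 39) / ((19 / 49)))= 1299455 / 15561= 83.51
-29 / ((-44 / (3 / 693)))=29 / 10164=0.00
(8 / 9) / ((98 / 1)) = 0.01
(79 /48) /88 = 79 /4224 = 0.02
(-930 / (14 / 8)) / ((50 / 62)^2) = -714984 / 875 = -817.12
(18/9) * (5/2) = 5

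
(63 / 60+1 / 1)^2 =1681 / 400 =4.20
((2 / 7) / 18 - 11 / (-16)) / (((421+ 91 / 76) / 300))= 336775 / 673827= 0.50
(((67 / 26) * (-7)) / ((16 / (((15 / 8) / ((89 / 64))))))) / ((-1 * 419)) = 7035 / 1939132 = 0.00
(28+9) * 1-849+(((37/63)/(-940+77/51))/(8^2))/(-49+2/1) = -2455008906379/3023409984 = -812.00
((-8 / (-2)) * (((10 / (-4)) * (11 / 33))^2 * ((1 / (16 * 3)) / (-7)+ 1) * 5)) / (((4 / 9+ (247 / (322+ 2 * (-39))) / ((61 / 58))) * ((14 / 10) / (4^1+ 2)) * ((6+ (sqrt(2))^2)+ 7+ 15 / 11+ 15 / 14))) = 2.42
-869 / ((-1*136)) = 869 / 136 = 6.39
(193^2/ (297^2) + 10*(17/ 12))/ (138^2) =2573753/ 3359704392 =0.00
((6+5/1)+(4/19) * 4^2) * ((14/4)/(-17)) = -1911/646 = -2.96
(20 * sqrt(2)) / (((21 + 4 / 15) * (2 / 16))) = 2400 * sqrt(2) / 319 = 10.64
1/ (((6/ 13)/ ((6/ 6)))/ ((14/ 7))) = 13/ 3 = 4.33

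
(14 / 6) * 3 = 7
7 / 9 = 0.78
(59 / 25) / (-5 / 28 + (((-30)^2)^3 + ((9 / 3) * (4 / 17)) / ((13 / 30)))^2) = 80685332 / 18169276997898936084614875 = 0.00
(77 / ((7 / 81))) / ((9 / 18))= 1782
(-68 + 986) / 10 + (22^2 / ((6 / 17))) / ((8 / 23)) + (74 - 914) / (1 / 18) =-665137 / 60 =-11085.62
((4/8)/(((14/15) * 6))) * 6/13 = 15/364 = 0.04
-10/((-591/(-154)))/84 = -55/1773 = -0.03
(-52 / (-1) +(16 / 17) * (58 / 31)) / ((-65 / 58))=-1643256 / 34255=-47.97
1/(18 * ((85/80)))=8/153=0.05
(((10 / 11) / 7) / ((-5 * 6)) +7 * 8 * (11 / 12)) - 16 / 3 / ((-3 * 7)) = 35747 / 693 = 51.58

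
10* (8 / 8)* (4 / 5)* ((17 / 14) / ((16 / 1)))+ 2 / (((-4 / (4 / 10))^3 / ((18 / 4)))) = 4187 / 7000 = 0.60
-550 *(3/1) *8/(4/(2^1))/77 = -600/7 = -85.71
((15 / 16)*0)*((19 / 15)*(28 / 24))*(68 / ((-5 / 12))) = 0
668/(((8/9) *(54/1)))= 167/12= 13.92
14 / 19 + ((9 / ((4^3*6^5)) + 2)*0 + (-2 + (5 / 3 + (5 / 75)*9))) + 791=225721 / 285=792.00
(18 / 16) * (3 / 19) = 27 / 152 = 0.18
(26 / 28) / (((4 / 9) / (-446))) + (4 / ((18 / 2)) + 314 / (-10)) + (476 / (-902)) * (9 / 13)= -7115098357 / 7387380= -963.14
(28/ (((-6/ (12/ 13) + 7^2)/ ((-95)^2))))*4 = 404320/ 17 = 23783.53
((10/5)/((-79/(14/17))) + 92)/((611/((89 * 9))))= 120.58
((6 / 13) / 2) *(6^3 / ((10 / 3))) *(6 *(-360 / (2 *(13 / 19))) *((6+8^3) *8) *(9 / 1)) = -148777026048 / 169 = -880337432.24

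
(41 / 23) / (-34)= -41 / 782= -0.05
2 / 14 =1 / 7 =0.14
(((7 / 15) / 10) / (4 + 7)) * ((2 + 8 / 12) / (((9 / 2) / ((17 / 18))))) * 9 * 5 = 476 / 4455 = 0.11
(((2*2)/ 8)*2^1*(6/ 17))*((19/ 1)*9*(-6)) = -6156/ 17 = -362.12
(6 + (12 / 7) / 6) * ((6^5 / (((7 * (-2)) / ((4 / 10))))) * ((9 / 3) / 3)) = -342144 / 245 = -1396.51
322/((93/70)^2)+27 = 1811323/8649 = 209.43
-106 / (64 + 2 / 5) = -265 / 161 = -1.65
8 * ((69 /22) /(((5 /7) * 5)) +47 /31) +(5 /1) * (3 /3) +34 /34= 214442 /8525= 25.15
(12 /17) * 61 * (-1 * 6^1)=-258.35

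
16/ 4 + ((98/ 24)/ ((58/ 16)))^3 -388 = -251923960/ 658503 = -382.57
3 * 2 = 6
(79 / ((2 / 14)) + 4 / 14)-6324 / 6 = -3505 / 7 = -500.71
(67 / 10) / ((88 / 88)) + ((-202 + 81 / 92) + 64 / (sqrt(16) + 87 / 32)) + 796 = 12087677 / 19780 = 611.11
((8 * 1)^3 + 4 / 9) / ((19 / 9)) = 4612 / 19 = 242.74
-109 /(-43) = 109 /43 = 2.53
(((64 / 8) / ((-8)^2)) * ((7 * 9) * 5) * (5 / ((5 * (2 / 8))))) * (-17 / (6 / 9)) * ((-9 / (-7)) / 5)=-4131 / 4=-1032.75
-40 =-40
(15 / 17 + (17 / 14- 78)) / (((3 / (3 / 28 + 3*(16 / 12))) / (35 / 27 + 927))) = -6508729175 / 67473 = -96464.20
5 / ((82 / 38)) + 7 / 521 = 49782 / 21361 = 2.33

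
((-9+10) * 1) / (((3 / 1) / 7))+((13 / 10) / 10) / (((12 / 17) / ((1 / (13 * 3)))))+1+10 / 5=19217 / 3600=5.34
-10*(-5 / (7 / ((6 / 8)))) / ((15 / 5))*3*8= 300 / 7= 42.86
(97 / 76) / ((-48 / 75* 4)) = -2425 / 4864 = -0.50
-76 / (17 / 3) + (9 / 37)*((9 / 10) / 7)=-589143 / 44030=-13.38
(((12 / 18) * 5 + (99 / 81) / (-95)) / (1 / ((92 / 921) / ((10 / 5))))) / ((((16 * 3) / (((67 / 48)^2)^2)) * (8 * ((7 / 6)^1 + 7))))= 1315807747937 / 6554457514967040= 0.00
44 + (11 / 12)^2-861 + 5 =-116807 / 144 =-811.16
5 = 5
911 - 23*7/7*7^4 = -54312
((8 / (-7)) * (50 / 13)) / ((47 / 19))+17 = 65109 / 4277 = 15.22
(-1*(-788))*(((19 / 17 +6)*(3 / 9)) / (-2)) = -47674 / 51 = -934.78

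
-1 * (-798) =798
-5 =-5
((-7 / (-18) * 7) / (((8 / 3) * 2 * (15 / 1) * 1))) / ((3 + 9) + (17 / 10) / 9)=49 / 17552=0.00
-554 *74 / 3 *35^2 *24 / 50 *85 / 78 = -341496680 / 39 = -8756325.13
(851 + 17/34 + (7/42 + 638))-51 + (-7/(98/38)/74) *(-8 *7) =159920/111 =1440.72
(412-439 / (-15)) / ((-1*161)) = -6619 / 2415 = -2.74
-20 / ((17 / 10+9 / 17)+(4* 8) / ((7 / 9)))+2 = 79426 / 51613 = 1.54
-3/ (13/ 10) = -30/ 13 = -2.31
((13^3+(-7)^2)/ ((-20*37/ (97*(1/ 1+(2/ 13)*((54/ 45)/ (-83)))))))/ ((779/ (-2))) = 586375573/ 777500425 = 0.75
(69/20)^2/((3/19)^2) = 190969/400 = 477.42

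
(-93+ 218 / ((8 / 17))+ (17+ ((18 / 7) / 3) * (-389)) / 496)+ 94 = 463.61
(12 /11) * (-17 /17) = -12 /11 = -1.09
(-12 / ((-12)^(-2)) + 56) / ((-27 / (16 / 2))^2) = -107008 / 729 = -146.79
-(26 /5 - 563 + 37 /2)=5393 /10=539.30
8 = 8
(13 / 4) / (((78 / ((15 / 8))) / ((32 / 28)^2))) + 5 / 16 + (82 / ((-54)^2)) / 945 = 31987171 / 77157360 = 0.41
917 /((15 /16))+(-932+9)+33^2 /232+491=1916879 /3480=550.83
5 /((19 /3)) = 0.79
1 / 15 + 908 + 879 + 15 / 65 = 348523 / 195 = 1787.30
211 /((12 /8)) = 422 /3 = 140.67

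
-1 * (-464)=464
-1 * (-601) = 601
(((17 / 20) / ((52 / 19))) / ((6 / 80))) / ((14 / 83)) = 26809 / 1092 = 24.55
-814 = -814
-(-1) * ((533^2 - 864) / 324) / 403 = 283225 / 130572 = 2.17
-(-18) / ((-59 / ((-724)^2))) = -9435168 / 59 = -159918.10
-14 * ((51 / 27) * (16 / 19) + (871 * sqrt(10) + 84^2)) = -16895872 / 171 - 12194 * sqrt(10) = -137367.08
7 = 7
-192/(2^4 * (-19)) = 12/19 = 0.63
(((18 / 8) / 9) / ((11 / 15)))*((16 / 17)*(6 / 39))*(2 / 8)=30 / 2431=0.01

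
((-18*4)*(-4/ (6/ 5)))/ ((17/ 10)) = 2400/ 17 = 141.18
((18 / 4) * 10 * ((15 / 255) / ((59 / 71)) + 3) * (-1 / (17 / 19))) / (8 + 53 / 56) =-17.26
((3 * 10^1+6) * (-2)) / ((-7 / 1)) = 72 / 7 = 10.29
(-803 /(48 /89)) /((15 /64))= -285868 /45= -6352.62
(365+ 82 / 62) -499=-4113 / 31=-132.68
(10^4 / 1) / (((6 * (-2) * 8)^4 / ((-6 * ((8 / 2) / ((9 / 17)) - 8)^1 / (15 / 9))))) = 0.00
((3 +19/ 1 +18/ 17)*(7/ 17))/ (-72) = -343/ 2601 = -0.13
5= 5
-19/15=-1.27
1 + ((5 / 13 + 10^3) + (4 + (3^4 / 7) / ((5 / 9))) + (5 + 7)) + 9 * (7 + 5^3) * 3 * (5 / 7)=1630687 / 455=3583.93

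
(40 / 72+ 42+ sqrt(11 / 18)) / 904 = sqrt(22) / 5424+ 383 / 8136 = 0.05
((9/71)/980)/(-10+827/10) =9/5058466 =0.00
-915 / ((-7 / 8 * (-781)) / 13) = -95160 / 5467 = -17.41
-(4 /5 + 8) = -44 /5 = -8.80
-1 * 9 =-9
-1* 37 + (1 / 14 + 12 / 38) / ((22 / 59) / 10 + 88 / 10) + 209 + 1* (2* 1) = 120692773 / 693462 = 174.04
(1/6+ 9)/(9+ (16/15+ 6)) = 0.57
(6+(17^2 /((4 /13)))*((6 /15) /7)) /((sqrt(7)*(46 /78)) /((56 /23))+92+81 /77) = 3204664306272 /4997133805073 - 41709032508*sqrt(7) /24985669025365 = 0.64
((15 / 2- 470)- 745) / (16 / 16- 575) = 345 / 164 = 2.10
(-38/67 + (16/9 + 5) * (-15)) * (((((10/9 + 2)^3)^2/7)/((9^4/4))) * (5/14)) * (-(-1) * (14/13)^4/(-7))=11090647519723520/20016795904669161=0.55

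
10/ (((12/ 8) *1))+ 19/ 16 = 377/ 48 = 7.85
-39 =-39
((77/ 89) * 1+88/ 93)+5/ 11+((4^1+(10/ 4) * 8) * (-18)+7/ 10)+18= -374234171/ 910470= -411.03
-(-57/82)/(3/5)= 95/82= 1.16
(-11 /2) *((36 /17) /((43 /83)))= -16434 /731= -22.48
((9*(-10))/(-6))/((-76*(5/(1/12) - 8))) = -15/3952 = -0.00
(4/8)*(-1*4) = -2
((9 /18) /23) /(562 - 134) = 1 /19688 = 0.00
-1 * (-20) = 20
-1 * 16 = -16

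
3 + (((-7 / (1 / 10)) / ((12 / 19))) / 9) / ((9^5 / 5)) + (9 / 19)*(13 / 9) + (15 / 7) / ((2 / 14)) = 1131906155 / 60584274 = 18.68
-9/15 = -3/5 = -0.60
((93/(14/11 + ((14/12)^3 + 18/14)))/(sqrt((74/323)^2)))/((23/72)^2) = 1294985615616/1349812799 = 959.38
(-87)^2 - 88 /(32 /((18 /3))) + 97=15299 /2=7649.50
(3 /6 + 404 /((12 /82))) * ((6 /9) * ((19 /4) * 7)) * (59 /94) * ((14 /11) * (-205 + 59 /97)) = -9020916669359 /902682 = -9993460.23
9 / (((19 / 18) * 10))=81 / 95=0.85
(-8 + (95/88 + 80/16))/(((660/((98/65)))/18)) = -1911/24200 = -0.08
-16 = -16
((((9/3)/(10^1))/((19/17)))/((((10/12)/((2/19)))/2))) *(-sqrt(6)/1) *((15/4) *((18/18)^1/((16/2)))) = -459 *sqrt(6)/14440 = -0.08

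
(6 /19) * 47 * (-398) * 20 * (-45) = 5316442.11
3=3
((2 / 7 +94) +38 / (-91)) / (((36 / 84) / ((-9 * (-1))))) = 25626 / 13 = 1971.23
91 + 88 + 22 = 201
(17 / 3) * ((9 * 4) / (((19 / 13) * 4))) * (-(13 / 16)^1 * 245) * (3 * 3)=-19004895 / 304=-62516.10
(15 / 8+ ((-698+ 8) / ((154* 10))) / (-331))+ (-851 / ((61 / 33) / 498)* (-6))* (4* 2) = 136874599078113 / 12437656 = 11004854.86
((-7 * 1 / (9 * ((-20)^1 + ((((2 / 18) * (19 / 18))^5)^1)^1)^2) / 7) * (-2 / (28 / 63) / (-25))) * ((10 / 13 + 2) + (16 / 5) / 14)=-8490524511310669252896768 / 56644869201351537726764246375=-0.00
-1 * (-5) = 5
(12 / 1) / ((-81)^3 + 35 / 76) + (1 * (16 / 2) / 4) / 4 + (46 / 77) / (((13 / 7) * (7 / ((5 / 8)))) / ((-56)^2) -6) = 379848985819 / 948910466614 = 0.40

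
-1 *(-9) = 9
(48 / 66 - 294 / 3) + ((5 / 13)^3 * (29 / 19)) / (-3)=-134034905 / 1377519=-97.30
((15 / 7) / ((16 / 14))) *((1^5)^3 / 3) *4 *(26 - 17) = 45 / 2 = 22.50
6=6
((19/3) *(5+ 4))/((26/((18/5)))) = 513/65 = 7.89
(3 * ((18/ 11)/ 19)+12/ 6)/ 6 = 236/ 627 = 0.38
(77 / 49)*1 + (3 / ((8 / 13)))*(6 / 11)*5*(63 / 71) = 292349 / 21868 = 13.37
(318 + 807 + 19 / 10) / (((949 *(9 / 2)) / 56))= 631064 / 42705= 14.78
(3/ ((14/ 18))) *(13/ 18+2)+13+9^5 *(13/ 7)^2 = 19960865/ 98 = 203682.30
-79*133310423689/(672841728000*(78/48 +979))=-10531523471431/659805419520000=-0.02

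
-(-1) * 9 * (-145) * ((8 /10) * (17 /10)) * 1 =-8874 /5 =-1774.80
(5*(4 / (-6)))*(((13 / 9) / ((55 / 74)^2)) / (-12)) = 35594 / 49005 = 0.73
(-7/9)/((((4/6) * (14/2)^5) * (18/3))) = -1/86436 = -0.00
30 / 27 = 10 / 9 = 1.11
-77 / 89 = -0.87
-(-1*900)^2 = -810000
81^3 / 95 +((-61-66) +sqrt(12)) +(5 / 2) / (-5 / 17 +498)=2*sqrt(3) +8788888747 / 1607590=5470.58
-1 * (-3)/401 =3/401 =0.01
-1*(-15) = 15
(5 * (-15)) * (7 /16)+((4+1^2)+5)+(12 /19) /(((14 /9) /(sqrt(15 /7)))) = -365 /16+54 * sqrt(105) /931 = -22.22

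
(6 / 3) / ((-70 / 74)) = -74 / 35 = -2.11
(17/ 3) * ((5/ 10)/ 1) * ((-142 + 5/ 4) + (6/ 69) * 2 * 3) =-219317/ 552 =-397.31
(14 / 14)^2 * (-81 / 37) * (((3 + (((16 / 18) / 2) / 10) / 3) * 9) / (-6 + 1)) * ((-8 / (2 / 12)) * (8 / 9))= -12672 / 25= -506.88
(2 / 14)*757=757 / 7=108.14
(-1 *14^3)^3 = -20661046784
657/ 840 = 0.78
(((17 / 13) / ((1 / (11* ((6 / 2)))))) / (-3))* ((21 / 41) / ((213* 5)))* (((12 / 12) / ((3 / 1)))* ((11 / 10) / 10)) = -14399 / 56764500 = -0.00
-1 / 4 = -0.25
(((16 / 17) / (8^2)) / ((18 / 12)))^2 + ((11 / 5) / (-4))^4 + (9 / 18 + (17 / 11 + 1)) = 14360693651 / 4577760000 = 3.14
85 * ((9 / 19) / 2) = 765 / 38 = 20.13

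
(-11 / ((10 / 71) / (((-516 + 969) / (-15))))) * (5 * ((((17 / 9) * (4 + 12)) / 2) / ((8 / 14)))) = 14033789 / 45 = 311861.98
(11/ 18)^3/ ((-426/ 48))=-1331/ 51759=-0.03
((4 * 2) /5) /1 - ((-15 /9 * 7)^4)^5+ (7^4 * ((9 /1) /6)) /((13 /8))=-494622927603223806355393957754861 /226640986065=-2182407234415082081042.54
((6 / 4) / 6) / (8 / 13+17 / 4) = 0.05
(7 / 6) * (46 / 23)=7 / 3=2.33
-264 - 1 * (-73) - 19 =-210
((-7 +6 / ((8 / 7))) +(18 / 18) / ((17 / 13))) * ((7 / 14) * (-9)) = 603 / 136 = 4.43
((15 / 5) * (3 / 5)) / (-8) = -0.22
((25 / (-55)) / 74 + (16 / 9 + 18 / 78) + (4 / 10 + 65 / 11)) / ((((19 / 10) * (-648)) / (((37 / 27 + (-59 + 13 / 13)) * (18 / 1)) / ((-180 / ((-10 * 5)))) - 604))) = 94802405003 / 15829698456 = 5.99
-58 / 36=-29 / 18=-1.61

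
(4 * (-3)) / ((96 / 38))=-19 / 4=-4.75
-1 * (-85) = 85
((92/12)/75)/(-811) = -23/182475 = -0.00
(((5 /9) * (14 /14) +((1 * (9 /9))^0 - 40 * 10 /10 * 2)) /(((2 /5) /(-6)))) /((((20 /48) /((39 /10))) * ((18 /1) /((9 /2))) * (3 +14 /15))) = 41301 /59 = 700.02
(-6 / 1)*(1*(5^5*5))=-93750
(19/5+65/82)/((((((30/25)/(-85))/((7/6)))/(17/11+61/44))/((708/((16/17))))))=-48321084665/57728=-837047.61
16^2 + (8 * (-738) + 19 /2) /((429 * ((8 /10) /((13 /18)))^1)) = 1157567 /4752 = 243.60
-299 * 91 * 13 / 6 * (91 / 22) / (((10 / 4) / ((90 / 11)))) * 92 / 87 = -2961318724 / 3509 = -843920.98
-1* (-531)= 531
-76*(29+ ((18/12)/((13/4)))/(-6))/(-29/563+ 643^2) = -0.01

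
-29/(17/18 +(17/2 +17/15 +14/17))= -22185/8722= -2.54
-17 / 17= -1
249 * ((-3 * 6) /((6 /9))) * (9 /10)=-60507 /10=-6050.70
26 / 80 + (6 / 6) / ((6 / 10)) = 239 / 120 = 1.99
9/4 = 2.25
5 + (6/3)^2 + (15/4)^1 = 51/4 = 12.75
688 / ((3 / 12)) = 2752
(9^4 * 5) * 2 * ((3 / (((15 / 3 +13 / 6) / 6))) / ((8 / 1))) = 885735 / 43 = 20598.49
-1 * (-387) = 387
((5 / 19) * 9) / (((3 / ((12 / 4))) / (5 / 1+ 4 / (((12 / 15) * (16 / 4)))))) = 1125 / 76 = 14.80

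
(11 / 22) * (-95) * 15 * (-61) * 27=2346975 / 2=1173487.50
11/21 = 0.52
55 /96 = 0.57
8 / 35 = 0.23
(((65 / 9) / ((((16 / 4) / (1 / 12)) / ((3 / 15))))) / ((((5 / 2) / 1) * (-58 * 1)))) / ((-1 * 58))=13 / 3633120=0.00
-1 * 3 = -3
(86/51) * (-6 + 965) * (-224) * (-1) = 18474176/51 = 362238.75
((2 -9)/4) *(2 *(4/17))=-14/17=-0.82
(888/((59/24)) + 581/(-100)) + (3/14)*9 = 14758097/41300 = 357.34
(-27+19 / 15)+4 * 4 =-146 / 15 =-9.73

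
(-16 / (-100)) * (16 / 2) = 32 / 25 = 1.28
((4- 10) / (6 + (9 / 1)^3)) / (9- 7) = -1 / 245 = -0.00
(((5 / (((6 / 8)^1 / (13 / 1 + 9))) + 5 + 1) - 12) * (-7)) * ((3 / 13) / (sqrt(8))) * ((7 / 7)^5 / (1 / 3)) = -4431 * sqrt(2) / 26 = -241.01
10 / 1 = 10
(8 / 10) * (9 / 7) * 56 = 57.60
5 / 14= 0.36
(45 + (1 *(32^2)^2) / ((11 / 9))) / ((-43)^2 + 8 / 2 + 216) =9437679 / 22759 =414.68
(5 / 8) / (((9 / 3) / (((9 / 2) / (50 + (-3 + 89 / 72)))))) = 135 / 6946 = 0.02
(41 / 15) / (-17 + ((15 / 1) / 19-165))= -779 / 51645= -0.02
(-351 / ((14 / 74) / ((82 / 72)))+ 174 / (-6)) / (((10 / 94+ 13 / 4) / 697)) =-1964721025 / 4417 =-444808.93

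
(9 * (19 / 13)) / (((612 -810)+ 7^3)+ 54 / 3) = 0.08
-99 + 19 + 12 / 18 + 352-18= 764 / 3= 254.67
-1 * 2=-2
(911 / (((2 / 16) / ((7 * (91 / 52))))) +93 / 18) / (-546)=-535699 / 3276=-163.52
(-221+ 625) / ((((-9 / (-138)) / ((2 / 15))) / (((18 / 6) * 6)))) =74336 / 5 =14867.20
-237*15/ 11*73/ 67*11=-259515/ 67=-3873.36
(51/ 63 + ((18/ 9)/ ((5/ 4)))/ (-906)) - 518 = -2733361/ 5285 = -517.19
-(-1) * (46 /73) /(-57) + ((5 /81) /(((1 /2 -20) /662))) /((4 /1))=-2343923 /4381533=-0.53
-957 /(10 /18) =-8613 /5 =-1722.60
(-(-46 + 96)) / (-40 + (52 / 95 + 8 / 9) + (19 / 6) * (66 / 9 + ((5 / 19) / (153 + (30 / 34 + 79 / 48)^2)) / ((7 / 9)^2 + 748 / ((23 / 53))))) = 14574614973110264250 / 4471934194567146839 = 3.26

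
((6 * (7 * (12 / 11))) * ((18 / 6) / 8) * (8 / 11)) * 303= 458136 / 121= 3786.25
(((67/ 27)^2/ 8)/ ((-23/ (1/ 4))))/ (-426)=0.00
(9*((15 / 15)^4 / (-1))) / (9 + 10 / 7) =-63 / 73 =-0.86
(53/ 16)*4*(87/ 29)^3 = 357.75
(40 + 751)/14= 56.50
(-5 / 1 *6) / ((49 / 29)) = -17.76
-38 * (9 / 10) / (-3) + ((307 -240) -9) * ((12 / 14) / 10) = 573 / 35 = 16.37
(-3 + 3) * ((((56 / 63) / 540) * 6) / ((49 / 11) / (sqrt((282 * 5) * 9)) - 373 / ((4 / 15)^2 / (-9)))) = 0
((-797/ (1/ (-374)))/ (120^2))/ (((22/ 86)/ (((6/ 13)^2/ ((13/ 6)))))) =1747821/ 219700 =7.96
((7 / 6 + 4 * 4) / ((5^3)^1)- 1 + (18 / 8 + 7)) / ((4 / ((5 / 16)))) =12581 / 19200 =0.66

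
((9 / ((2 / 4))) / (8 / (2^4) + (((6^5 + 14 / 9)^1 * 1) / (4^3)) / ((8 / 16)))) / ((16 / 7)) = 1134 / 35071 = 0.03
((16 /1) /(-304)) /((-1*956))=1 /18164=0.00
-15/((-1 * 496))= 15/496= 0.03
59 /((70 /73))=4307 /70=61.53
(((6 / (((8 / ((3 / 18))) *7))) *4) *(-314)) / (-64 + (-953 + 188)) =157 / 5803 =0.03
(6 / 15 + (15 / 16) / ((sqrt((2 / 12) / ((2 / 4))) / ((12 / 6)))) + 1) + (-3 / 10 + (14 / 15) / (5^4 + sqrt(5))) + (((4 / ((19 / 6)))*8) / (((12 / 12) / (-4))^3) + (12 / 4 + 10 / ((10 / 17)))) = -3482495939 / 5566335 - 7*sqrt(5) / 2929650 + 15*sqrt(3) / 8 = -622.39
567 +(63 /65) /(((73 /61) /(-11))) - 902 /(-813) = 2157219436 /3857685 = 559.20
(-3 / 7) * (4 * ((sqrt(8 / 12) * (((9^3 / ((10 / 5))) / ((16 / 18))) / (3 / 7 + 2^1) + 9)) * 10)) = -241875 * sqrt(6) / 238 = -2489.37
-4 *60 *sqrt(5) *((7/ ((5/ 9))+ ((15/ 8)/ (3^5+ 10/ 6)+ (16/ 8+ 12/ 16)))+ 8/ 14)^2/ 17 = -32152258260027 *sqrt(5)/ 8975674960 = -8009.94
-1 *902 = -902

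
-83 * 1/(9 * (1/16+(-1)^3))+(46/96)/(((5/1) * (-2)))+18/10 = 10013/864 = 11.59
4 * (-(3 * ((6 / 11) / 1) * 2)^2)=-5184 / 121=-42.84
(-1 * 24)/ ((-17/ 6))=144/ 17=8.47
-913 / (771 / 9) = -10.66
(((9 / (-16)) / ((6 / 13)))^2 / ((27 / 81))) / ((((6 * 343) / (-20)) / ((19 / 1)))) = -144495 / 175616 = -0.82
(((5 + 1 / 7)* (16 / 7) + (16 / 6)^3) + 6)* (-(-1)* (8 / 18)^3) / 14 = 1554496 / 6751269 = 0.23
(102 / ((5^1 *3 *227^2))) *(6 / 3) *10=136 / 51529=0.00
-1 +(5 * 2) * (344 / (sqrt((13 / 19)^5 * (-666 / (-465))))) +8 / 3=7424.56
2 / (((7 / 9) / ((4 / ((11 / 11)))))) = 72 / 7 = 10.29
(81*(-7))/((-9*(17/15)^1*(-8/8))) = -945/17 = -55.59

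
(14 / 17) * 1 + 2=48 / 17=2.82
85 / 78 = 1.09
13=13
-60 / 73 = -0.82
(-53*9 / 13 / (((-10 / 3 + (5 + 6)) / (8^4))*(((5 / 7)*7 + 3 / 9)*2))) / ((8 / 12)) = -2756.71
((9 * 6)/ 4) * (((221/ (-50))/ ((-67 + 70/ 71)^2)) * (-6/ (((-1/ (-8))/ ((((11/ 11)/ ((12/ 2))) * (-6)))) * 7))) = -360955764/ 3844394575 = -0.09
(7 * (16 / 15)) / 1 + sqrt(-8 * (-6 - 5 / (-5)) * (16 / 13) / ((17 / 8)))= 32 * sqrt(1105) / 221 + 112 / 15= 12.28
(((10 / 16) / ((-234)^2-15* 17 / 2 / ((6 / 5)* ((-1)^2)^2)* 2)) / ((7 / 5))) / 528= 25 / 1612742208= 0.00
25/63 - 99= -6212/63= -98.60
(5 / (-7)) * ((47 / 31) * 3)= -705 / 217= -3.25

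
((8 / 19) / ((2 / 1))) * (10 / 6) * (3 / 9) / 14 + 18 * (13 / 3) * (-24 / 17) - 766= -17827948 / 20349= -876.11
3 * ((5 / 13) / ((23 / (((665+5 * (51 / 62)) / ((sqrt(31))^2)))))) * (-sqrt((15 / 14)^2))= -9334125 / 8045492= -1.16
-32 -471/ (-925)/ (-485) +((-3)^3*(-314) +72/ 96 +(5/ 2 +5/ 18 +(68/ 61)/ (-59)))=491133130792981/ 58125649500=8449.51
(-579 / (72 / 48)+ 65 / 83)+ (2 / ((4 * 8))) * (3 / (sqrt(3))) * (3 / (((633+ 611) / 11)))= -31973 / 83+ 33 * sqrt(3) / 19904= -385.21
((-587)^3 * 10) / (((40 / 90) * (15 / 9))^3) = -3981123005049 / 800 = -4976403756.31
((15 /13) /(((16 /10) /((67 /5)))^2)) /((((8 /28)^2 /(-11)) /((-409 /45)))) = 989604539 /9984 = 99119.04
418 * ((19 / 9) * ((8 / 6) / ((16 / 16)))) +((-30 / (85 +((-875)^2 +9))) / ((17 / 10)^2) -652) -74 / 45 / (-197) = 3087424272562742 / 5885281776645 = 524.60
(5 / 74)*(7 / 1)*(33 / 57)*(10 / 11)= 175 / 703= 0.25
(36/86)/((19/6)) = 108/817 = 0.13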